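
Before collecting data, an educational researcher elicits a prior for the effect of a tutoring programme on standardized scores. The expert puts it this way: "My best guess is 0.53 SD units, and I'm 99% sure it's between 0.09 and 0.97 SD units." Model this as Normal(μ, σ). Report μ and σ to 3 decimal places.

μ = 0.530, σ = 0.171

A symmetric 99% interval runs μ ± z·σ with z = 2.576.
Half-width = 0.44, so σ = 0.44/2.576 = 0.171.
μ is the stated best guess, 0.530.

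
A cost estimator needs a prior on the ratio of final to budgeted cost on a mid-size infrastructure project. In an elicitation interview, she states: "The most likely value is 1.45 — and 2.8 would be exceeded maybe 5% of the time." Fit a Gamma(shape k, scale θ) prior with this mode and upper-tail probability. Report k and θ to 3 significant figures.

k ≈ 7.41, θ ≈ 0.226

Gamma(k,θ) with k>1 has mode (k−1)θ, so θ = 1.45/(k−1).
Need P(X < 2.8) = 0.95 with θ tied to k this way. Start at k = 2, θ = 1.45: P(X<2.8) ≈ 0.575.
Too low — raise k to concentrate. Iterating converges to k ≈ 7.41.
Then θ = 1.45/(7.41−1) ≈ 0.226.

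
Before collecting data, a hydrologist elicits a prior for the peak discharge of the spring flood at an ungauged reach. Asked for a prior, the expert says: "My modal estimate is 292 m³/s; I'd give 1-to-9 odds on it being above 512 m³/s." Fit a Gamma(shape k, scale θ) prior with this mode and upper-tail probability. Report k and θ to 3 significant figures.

k ≈ 7.02, θ ≈ 48.5

Gamma(k,θ) with k>1 has mode (k−1)θ, so θ = 292/(k−1).
Need P(X < 512) = 0.9 with θ tied to k this way. Start at k = 2, θ = 292: P(X<512) ≈ 0.523.
Too low — raise k to concentrate. Iterating converges to k ≈ 7.02.
Then θ = 292/(7.02−1) ≈ 48.5.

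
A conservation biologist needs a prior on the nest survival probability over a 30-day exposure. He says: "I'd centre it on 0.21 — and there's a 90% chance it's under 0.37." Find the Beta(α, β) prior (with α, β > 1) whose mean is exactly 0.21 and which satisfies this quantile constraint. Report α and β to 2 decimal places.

α ≈ 2.40, β ≈ 9.04

With mean 0.21 fixed, write α = 0.21s, β = 0.79s where s = α+β.
Need P(θ < 0.37) = 0.9 under Beta(0.21s, 0.79s). Normal approximation: (q−m)/√(m(1−m)/s) ≈ z_{0.9} = 1.28, so s ≈ 0.21·0.79·(1.28)²/(0.37−0.21)² = 10.6.
At s = 10.6: P(θ<0.37) ≈ 0.893. Adjusting to match 0.9 gives s ≈ 11.44.
So α = 0.21·11.44 ≈ 2.40, β = 0.79·11.44 ≈ 9.04.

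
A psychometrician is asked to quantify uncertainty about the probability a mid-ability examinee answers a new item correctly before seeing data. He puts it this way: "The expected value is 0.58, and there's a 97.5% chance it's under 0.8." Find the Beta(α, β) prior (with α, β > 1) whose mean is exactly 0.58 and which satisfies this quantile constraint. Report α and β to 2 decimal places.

α ≈ 9.43, β ≈ 6.83

With mean 0.58 fixed, write α = 0.58s, β = 0.42s where s = α+β.
Need P(θ < 0.8) = 0.975 under Beta(0.58s, 0.42s). Normal approximation: (q−m)/√(m(1−m)/s) ≈ z_{0.975} = 1.96, so s ≈ 0.58·0.42·(1.96)²/(0.8−0.58)² = 19.3.
At s = 19.3: P(θ<0.8) ≈ 0.984. Adjusting to match 0.975 gives s ≈ 16.26.
So α = 0.58·16.26 ≈ 9.43, β = 0.42·16.26 ≈ 6.83.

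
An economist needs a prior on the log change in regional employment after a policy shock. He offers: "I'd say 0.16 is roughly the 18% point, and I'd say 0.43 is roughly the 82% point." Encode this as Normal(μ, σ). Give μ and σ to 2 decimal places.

μ = 0.30, σ = 0.15

For Normal(μ,σ), the p-quantile is μ + z_p·σ. Here z_{0.18} = -0.9154, z_{0.82} = 0.9154.
So 0.16 = μ − 0.9154σ and 0.43 = μ + 0.9154σ.
Subtracting: σ = (0.43 − 0.16)/(0.9154 − (-0.9154)) = 0.15.
Then μ = 0.16 − (-0.9154)·0.15 = 0.30.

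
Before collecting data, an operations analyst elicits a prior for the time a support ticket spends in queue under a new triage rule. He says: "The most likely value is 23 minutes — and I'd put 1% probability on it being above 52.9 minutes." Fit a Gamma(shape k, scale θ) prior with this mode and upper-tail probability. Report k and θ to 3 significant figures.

Gamma(k,θ) with k>1 has mode (k−1)θ, so θ = 23/(k−1).
Need P(X < 52.9) = 0.99 with θ tied to k this way. Start at k = 2, θ = 23: P(X<52.9) ≈ 0.669.
Too low — raise k to concentrate. Iterating converges to k ≈ 7.89.
Then θ = 23/(7.89−1) ≈ 3.34.

k ≈ 7.89, θ ≈ 3.34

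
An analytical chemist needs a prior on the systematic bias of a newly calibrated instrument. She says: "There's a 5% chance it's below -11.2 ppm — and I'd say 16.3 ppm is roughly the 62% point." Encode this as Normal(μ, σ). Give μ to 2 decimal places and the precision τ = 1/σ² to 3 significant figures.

The p-quantile of Normal(μ,σ) is μ + z_p·σ, with z_{0.05} = -1.645 and z_{0.62} = 0.3055.
Eliminate σ: μ = (z₂·x₁ − z₁·x₂)/(z₂ − z₁) = (0.3055·-11.2 − (-1.645)·16.3)/1.95 = 11.99.
Then σ = (x₂ − x₁)/(z₂ − z₁) = (16.3 − -11.2)/1.95 = 14.10.
Precision τ = 1/σ² = 1/14.1² = 0.00503.

μ = 11.99, τ = 0.00503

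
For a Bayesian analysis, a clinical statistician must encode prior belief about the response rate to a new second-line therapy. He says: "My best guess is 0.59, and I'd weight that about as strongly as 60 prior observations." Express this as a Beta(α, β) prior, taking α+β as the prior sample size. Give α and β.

Under the effective-sample-size interpretation, Beta(α, β) has prior mean α/(α+β) and prior sample size α+β.
So α+β = 60 and α/(α+β) = 0.59, giving α = 0.59·60 = 35.4 and β = 60 − 35.4 = 24.6.

α = 35.4, β = 24.6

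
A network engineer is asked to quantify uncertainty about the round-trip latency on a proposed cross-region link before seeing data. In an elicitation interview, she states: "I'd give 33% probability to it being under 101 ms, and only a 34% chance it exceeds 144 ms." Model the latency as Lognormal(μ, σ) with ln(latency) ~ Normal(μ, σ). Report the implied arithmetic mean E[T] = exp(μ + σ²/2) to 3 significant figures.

E[T] ≈ 132 ms

If T ~ Lognormal(μ,σ) then ln T ~ Normal(μ,σ), so the p-quantile of ln T is μ + z_p·σ.
ln(101) = 4.615 and ln(144) = 4.97; z_{0.33} = -0.4399, z_{0.66} = 0.4125.
σ = (4.97 − 4.615)/(0.4125 − (-0.4399)) = 0.416.
μ = 4.615 − (-0.4399)·0.416 = 4.798.
E[T] = exp(μ + σ²/2) = exp(4.798 + 0.0866) = 132 ms.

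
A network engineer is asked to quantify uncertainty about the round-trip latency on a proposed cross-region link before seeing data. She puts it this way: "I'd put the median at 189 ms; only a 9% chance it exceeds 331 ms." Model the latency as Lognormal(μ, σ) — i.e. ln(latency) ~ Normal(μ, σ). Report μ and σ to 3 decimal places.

μ ≈ 5.242, σ ≈ 0.418

If T ~ Lognormal(μ,σ) then ln T ~ Normal(μ,σ), so the p-quantile of ln T is μ + z_p·σ.
ln(189) = 5.242 and ln(331) = 5.802; z_{0.5} = 0, z_{0.91} = 1.341.
σ = (5.802 − 5.242)/(1.341 − (0)) = 0.418.
μ = 5.242 − (0)·0.418 = 5.242.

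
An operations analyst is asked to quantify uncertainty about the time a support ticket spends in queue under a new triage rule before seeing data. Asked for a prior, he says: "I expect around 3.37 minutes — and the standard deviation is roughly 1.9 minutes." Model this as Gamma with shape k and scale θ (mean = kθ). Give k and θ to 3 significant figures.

For Gamma(k, scale θ): mean = kθ, variance = kθ², so CV = 1/√k.
CV = SD/mean = 1.9/3.37 = 0.5638, hence k = 1/CV² = 3.15.
Then θ = mean/k = 3.37/3.15 = 1.07.

k ≈ 3.15, θ ≈ 1.07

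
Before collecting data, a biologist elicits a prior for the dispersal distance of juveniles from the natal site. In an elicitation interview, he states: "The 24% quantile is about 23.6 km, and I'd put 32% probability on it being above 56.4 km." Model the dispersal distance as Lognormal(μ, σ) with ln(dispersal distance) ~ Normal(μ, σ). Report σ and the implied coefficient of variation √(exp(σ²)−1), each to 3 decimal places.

If T ~ Lognormal(μ,σ) then ln T ~ Normal(μ,σ), so the p-quantile of ln T is μ + z_p·σ.
ln(23.6) = 3.161 and ln(56.4) = 4.032; z_{0.24} = -0.7063, z_{0.68} = 0.4677.
σ = (4.032 − 3.161)/(0.4677 − (-0.7063)) = 0.742.
μ = 3.161 − (-0.7063)·0.742 = 3.685.
CV = √(exp(σ²)−1) = √(exp(0.5507)−1) = 0.857.

σ ≈ 0.742, CV ≈ 0.857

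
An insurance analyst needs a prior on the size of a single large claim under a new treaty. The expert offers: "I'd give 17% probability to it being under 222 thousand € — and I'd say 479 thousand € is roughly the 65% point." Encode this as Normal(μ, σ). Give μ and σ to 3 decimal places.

μ = 405.071, σ = 191.865

The p-quantile of Normal(μ,σ) is μ + z_p·σ, with z_{0.17} = -0.9542 and z_{0.65} = 0.3853.
Eliminate σ: μ = (z₂·x₁ − z₁·x₂)/(z₂ − z₁) = (0.3853·222 − (-0.9542)·479)/1.339 = 405.071.
Then σ = (x₂ − x₁)/(z₂ − z₁) = (479 − 222)/1.339 = 191.865.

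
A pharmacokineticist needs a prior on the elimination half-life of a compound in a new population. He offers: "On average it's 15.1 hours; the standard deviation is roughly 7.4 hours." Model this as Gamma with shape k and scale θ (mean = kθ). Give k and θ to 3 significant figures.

For Gamma(k, scale θ): mean = kθ, variance = kθ², so CV = 1/√k.
CV = SD/mean = 7.4/15.1 = 0.4901, hence k = 1/CV² = 4.16.
Then θ = mean/k = 15.1/4.16 = 3.63.

k ≈ 4.16, θ ≈ 3.63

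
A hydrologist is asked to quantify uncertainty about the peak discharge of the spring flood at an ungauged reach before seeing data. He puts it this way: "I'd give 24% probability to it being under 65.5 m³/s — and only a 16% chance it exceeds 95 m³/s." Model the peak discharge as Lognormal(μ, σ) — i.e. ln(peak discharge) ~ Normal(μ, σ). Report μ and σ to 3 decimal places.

μ ≈ 4.336, σ ≈ 0.219

If T ~ Lognormal(μ,σ) then ln T ~ Normal(μ,σ), so the p-quantile of ln T is μ + z_p·σ.
ln(65.5) = 4.182 and ln(95) = 4.554; z_{0.24} = -0.7063, z_{0.84} = 0.9945.
σ = (4.554 − 4.182)/(0.9945 − (-0.7063)) = 0.219.
μ = 4.182 − (-0.7063)·0.219 = 4.336.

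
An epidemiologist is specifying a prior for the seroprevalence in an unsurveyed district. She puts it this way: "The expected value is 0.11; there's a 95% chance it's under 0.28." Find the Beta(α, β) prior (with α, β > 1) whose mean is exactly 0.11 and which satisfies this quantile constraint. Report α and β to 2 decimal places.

α ≈ 1.35, β ≈ 10.93

With mean 0.11 fixed, write α = 0.11s, β = 0.89s where s = α+β.
Need P(θ < 0.28) = 0.95 under Beta(0.11s, 0.89s). Normal approximation: (q−m)/√(m(1−m)/s) ≈ z_{0.95} = 1.64, so s ≈ 0.11·0.89·(1.64)²/(0.28−0.11)² = 9.2.
At s = 9.2: P(θ<0.28) ≈ 0.930. Adjusting to match 0.95 gives s ≈ 12.28.
So α = 0.11·12.28 ≈ 1.35, β = 0.89·12.28 ≈ 10.93.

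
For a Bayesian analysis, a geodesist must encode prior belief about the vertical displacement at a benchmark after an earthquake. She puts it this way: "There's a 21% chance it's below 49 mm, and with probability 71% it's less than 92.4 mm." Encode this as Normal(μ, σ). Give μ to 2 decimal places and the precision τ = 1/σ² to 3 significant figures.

For Normal(μ,σ), the p-quantile is μ + z_p·σ. Here z_{0.21} = -0.8064, z_{0.71} = 0.5534.
So 49 = μ − 0.8064σ and 92.4 = μ + 0.5534σ.
Subtracting: σ = (92.4 − 49)/(0.5534 − (-0.8064)) = 31.92.
Then μ = 49 − (-0.8064)·31.92 = 74.74.
Precision τ = 1/σ² = 1/31.92² = 0.000982.

μ = 74.74, τ = 0.000982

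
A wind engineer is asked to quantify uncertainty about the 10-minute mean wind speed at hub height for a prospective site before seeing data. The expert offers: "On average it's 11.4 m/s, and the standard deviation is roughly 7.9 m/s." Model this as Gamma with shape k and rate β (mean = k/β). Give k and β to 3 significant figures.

For Gamma(k, rate β): mean = k/β, variance = k/β², so CV = 1/√k.
CV = SD/mean = 7.9/11.4 = 0.693, hence k = 1/CV² = 2.08.
Then β = k/mean = 2.08/11.4 = 0.183.

k ≈ 2.08, β ≈ 0.183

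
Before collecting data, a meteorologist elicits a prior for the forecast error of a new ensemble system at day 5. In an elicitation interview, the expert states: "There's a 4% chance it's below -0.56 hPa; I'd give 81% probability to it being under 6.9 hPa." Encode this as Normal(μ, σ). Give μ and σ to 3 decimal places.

The p-quantile of Normal(μ,σ) is μ + z_p·σ, with z_{0.04} = -1.751 and z_{0.81} = 0.8779.
Eliminate σ: μ = (z₂·x₁ − z₁·x₂)/(z₂ − z₁) = (0.8779·-0.56 − (-1.751)·6.9)/2.629 = 4.409.
Then σ = (x₂ − x₁)/(z₂ − z₁) = (6.9 − -0.56)/2.629 = 2.838.

μ = 4.409, σ = 2.838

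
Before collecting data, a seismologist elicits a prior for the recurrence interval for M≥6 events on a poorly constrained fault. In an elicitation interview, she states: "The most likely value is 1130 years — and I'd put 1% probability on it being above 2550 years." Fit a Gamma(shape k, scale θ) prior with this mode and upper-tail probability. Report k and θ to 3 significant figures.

Gamma(k,θ) with k>1 has mode (k−1)θ, so θ = 1130/(k−1).
Need P(X < 2550) = 0.99 with θ tied to k this way. Start at k = 2, θ = 1130: P(X<2550) ≈ 0.659.
Too low — raise k to concentrate. Iterating converges to k ≈ 8.24.
Then θ = 1130/(8.24−1) ≈ 156.

k ≈ 8.24, θ ≈ 156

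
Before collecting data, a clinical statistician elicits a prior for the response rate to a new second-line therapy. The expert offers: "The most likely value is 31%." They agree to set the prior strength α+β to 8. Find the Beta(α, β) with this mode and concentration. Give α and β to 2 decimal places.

For α,β > 1 the Beta mode is (α−1)/(α+β−2). With α+β = 8, the mode is (α−1)/6.
Set (α−1)/6 = 0.31 → α = 1 + 0.31·6 = 2.86.
β = 8 − α = 5.14.

α = 2.86, β = 5.14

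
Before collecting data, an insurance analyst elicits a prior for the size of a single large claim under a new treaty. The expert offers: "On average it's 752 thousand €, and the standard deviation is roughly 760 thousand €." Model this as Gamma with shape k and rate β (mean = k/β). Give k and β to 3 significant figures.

For Gamma(k, rate β): mean = k/β, variance = k/β², so CV = 1/√k.
CV = SD/mean = 760/752 = 1.011, hence k = 1/CV² = 0.979.
Then β = k/mean = 0.979/752 = 0.0013.

k ≈ 0.979, β ≈ 0.0013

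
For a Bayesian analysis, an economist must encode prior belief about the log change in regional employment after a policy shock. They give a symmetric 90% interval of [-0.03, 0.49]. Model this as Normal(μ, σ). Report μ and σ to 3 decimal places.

A symmetric 90% interval runs μ ± z·σ with z = 1.645.
Half-width = 0.26, so σ = 0.26/1.645 = 0.158.
μ is the interval midpoint, 0.230.

μ = 0.230, σ = 0.158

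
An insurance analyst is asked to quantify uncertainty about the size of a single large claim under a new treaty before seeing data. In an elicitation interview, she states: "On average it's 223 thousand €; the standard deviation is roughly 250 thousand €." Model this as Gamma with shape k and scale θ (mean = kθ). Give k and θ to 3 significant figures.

For Gamma(k, scale θ): mean = kθ, variance = kθ², so CV = 1/√k.
CV = SD/mean = 250/223 = 1.121, hence k = 1/CV² = 0.796.
Then θ = mean/k = 223/0.796 = 280.

k ≈ 0.796, θ ≈ 280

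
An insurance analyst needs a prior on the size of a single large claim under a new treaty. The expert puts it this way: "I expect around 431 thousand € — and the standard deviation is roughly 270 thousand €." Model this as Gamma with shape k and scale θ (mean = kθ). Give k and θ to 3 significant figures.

k ≈ 2.55, θ ≈ 169

For Gamma(k, scale θ): mean = kθ, variance = kθ², so CV = 1/√k.
CV = SD/mean = 270/431 = 0.6265, hence k = 1/CV² = 2.55.
Then θ = mean/k = 431/2.55 = 169.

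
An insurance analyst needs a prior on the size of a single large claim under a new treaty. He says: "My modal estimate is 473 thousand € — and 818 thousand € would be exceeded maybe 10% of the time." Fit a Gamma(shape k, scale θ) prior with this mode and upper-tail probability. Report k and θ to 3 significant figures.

k ≈ 7.32, θ ≈ 74.8

Gamma(k,θ) with k>1 has mode (k−1)θ, so θ = 473/(k−1).
Need P(X < 818) = 0.9 with θ tied to k this way. Start at k = 2, θ = 473: P(X<818) ≈ 0.516.
Too low — raise k to concentrate. Iterating converges to k ≈ 7.32.
Then θ = 473/(7.32−1) ≈ 74.8.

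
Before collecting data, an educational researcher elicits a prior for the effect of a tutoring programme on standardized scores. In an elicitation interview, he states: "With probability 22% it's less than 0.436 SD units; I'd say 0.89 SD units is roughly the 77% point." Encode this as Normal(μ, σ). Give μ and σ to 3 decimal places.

For Normal(μ,σ), the p-quantile is μ + z_p·σ. Here z_{0.22} = -0.7722, z_{0.77} = 0.7388.
So 0.436 = μ − 0.7722σ and 0.89 = μ + 0.7388σ.
Subtracting: σ = (0.89 − 0.436)/(0.7388 − (-0.7722)) = 0.300.
Then μ = 0.436 − (-0.7722)·0.300 = 0.668.

μ = 0.668, σ = 0.300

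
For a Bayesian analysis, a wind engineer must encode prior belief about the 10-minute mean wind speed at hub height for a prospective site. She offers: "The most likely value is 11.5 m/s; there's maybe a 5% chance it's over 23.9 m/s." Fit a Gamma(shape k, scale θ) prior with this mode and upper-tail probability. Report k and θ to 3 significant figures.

Gamma(k,θ) with k>1 has mode (k−1)θ, so θ = 11.5/(k−1).
Need P(X < 23.9) = 0.95 with θ tied to k this way. Start at k = 2, θ = 11.5: P(X<23.9) ≈ 0.615.
Too low — raise k to concentrate. Iterating converges to k ≈ 6.17.
Then θ = 11.5/(6.17−1) ≈ 2.23.

k ≈ 6.17, θ ≈ 2.23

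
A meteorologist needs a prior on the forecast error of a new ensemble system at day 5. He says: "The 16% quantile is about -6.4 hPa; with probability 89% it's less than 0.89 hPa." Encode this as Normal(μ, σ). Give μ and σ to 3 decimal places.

μ = -3.136, σ = 3.282

For Normal(μ,σ), the p-quantile is μ + z_p·σ. Here z_{0.16} = -0.9945, z_{0.89} = 1.227.
So -6.4 = μ − 0.9945σ and 0.89 = μ + 1.227σ.
Subtracting: σ = (0.89 − -6.4)/(1.227 − (-0.9945)) = 3.282.
Then μ = -6.4 − (-0.9945)·3.282 = -3.136.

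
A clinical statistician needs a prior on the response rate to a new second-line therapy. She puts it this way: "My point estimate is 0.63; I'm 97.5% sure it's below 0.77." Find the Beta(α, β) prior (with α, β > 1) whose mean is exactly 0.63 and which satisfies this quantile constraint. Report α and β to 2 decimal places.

α ≈ 25.48, β ≈ 14.97

With mean 0.63 fixed, write α = 0.63s, β = 0.37s where s = α+β.
Need P(θ < 0.77) = 0.975 under Beta(0.63s, 0.37s). Normal approximation: (q−m)/√(m(1−m)/s) ≈ z_{0.975} = 1.96, so s ≈ 0.63·0.37·(1.96)²/(0.77−0.63)² = 45.7.
At s = 45.7: P(θ<0.77) ≈ 0.982. Adjusting to match 0.975 gives s ≈ 40.45.
So α = 0.63·40.45 ≈ 25.48, β = 0.37·40.45 ≈ 14.97.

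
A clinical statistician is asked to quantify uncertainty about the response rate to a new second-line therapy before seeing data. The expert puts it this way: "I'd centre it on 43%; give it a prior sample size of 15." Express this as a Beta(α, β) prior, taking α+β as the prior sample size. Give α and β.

α = 6.45, β = 8.55

Under the effective-sample-size interpretation, Beta(α, β) has prior mean α/(α+β) and prior sample size α+β.
So α+β = 15 and α/(α+β) = 0.43, giving α = 0.43·15 = 6.45 and β = 15 − 6.45 = 8.55.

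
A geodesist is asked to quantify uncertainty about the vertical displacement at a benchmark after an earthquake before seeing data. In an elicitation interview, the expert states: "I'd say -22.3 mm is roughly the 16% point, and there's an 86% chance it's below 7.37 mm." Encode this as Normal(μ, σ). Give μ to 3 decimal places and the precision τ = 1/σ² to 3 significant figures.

For Normal(μ,σ), the p-quantile is μ + z_p·σ. Here z_{0.16} = -0.9945, z_{0.86} = 1.08.
So -22.3 = μ − 0.9945σ and 7.37 = μ + 1.08σ.
Subtracting: σ = (7.37 − -22.3)/(1.08 − (-0.9945)) = 14.300.
Then μ = -22.3 − (-0.9945)·14.300 = -8.079.
Precision τ = 1/σ² = 1/14.3² = 0.00489.

μ = -8.079, τ = 0.00489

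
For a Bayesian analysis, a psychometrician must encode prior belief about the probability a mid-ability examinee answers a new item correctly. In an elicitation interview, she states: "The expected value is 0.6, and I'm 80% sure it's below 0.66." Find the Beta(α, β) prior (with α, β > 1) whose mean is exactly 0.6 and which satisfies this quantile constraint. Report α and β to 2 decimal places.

α ≈ 28.76, β ≈ 19.17

With mean 0.6 fixed, write α = 0.6s, β = 0.4s where s = α+β.
Need P(θ < 0.66) = 0.8 under Beta(0.6s, 0.4s). Normal approximation: (q−m)/√(m(1−m)/s) ≈ z_{0.8} = 0.842, so s ≈ 0.6·0.4·(0.842)²/(0.66−0.6)² = 47.2.
At s = 47.2: P(θ<0.66) ≈ 0.798. Adjusting to match 0.8 gives s ≈ 47.93.
So α = 0.6·47.93 ≈ 28.76, β = 0.4·47.93 ≈ 19.17.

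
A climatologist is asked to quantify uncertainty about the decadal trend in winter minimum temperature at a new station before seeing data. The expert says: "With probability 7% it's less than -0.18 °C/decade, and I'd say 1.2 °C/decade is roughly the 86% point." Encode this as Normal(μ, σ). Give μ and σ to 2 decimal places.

μ = 0.62, σ = 0.54

The p-quantile of Normal(μ,σ) is μ + z_p·σ, with z_{0.07} = -1.476 and z_{0.86} = 1.08.
Eliminate σ: μ = (z₂·x₁ − z₁·x₂)/(z₂ − z₁) = (1.08·-0.18 − (-1.476)·1.2)/2.556 = 0.62.
Then σ = (x₂ − x₁)/(z₂ − z₁) = (1.2 − -0.18)/2.556 = 0.54.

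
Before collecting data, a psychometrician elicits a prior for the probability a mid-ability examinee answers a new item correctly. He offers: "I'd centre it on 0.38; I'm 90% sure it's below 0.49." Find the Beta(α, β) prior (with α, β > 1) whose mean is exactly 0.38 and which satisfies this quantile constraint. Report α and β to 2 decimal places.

α ≈ 12.37, β ≈ 20.18

With mean 0.38 fixed, write α = 0.38s, β = 0.62s where s = α+β.
Need P(θ < 0.49) = 0.9 under Beta(0.38s, 0.62s). Normal approximation: (q−m)/√(m(1−m)/s) ≈ z_{0.9} = 1.28, so s ≈ 0.38·0.62·(1.28)²/(0.49−0.38)² = 32.0.
At s = 32.0: P(θ<0.49) ≈ 0.898. Adjusting to match 0.9 gives s ≈ 32.55.
So α = 0.38·32.55 ≈ 12.37, β = 0.62·32.55 ≈ 20.18.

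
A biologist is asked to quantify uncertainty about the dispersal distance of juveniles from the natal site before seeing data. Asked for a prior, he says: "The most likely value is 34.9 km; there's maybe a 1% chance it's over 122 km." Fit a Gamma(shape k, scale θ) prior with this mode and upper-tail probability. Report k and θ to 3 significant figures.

Gamma(k,θ) with k>1 has mode (k−1)θ, so θ = 34.9/(k−1).
Need P(X < 122) = 0.99 with θ tied to k this way. Start at k = 2, θ = 34.9: P(X<122) ≈ 0.864.
Too low — raise k to concentrate. Iterating converges to k ≈ 3.77.
Then θ = 34.9/(3.77−1) ≈ 12.6.

k ≈ 3.77, θ ≈ 12.6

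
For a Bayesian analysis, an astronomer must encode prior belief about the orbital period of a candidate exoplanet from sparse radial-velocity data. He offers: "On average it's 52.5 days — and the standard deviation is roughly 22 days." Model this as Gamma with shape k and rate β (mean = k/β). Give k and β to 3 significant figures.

k ≈ 5.69, β ≈ 0.108

For Gamma(k, rate β): mean = k/β, variance = k/β², so CV = 1/√k.
CV = SD/mean = 22/52.5 = 0.419, hence k = 1/CV² = 5.69.
Then β = k/mean = 5.69/52.5 = 0.108.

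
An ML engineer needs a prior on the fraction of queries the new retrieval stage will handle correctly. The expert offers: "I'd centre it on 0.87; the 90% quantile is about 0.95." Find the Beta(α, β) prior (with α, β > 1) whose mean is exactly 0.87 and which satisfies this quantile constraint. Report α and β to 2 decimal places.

α ≈ 19.47, β ≈ 2.91

With mean 0.87 fixed, write α = 0.87s, β = 0.13s where s = α+β.
Need P(θ < 0.95) = 0.9 under Beta(0.87s, 0.13s). Normal approximation: (q−m)/√(m(1−m)/s) ≈ z_{0.9} = 1.28, so s ≈ 0.87·0.13·(1.28)²/(0.95−0.87)² = 29.0.
At s = 29.0: P(θ<0.95) ≈ 0.934. Adjusting to match 0.9 gives s ≈ 22.38.
So α = 0.87·22.38 ≈ 19.47, β = 0.13·22.38 ≈ 2.91.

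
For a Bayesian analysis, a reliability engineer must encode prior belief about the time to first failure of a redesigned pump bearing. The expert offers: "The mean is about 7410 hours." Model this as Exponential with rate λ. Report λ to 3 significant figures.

λ ≈ 0.000135

Exponential mean = 1/λ, so λ = 1/7410.0 = 0.000135.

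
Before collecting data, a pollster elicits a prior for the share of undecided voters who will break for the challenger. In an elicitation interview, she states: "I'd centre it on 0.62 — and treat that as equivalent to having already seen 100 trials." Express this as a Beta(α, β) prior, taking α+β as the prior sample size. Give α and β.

α = 62, β = 38

Under the effective-sample-size interpretation, Beta(α, β) has prior mean α/(α+β) and prior sample size α+β.
So α+β = 100 and α/(α+β) = 0.62, giving α = 0.62·100 = 62 and β = 100 − 62 = 38.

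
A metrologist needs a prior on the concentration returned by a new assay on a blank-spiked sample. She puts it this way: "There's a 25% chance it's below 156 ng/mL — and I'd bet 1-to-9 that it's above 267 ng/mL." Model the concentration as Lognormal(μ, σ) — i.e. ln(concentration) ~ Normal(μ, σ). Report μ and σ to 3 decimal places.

μ ≈ 5.235, σ ≈ 0.275

If T ~ Lognormal(μ,σ) then ln T ~ Normal(μ,σ), so the p-quantile of ln T is μ + z_p·σ.
ln(156) = 5.05 and ln(267) = 5.587; z_{0.25} = -0.6745, z_{0.9} = 1.282.
σ = (5.587 − 5.05)/(1.282 − (-0.6745)) = 0.275.
μ = 5.05 − (-0.6745)·0.275 = 5.235.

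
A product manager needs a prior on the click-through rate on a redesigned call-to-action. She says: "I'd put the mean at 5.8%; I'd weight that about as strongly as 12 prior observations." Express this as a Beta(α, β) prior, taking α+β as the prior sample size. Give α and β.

Under the effective-sample-size interpretation, Beta(α, β) has prior mean α/(α+β) and prior sample size α+β.
So α+β = 12 and α/(α+β) = 0.058, giving α = 0.058·12 = 0.696 and β = 12 − 0.696 = 11.304.

α = 0.696, β = 11.304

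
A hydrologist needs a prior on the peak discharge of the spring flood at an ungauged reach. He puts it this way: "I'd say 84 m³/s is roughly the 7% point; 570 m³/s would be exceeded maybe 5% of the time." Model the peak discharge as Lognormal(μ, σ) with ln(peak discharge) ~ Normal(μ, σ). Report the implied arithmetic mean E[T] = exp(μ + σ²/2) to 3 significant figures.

E[T] ≈ 251 m³/s

If T ~ Lognormal(μ,σ) then ln T ~ Normal(μ,σ), so the p-quantile of ln T is μ + z_p·σ.
ln(84) = 4.431 and ln(570) = 6.346; z_{0.07} = -1.476, z_{0.95} = 1.645.
σ = (6.346 − 4.431)/(1.645 − (-1.476)) = 0.614.
μ = 4.431 − (-1.476)·0.614 = 5.336.
E[T] = exp(μ + σ²/2) = exp(5.336 + 0.1883) = 251 m³/s.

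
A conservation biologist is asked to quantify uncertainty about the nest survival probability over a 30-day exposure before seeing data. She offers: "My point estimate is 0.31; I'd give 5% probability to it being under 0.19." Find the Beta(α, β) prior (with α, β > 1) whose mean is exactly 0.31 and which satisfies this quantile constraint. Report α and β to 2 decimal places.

With mean 0.31 fixed, write α = 0.31s, β = 0.69s where s = α+β.
Need P(θ < 0.19) = 0.05 under Beta(0.31s, 0.69s). Normal approximation: (q−m)/√(m(1−m)/s) ≈ z_{0.05} = -1.64, so s ≈ 0.31·0.69·(-1.64)²/(0.19−0.31)² = 40.2.
At s = 40.2: P(θ<0.19) ≈ 0.039. Adjusting to match 0.05 gives s ≈ 35.29.
So α = 0.31·35.29 ≈ 10.94, β = 0.69·35.29 ≈ 24.35.

α ≈ 10.94, β ≈ 24.35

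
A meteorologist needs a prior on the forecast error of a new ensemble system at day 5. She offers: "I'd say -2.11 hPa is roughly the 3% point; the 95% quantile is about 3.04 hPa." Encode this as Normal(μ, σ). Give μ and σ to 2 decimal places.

The p-quantile of Normal(μ,σ) is μ + z_p·σ, with z_{0.03} = -1.881 and z_{0.95} = 1.645.
Eliminate σ: μ = (z₂·x₁ − z₁·x₂)/(z₂ − z₁) = (1.645·-2.11 − (-1.881)·3.04)/3.526 = 0.64.
Then σ = (x₂ − x₁)/(z₂ − z₁) = (3.04 − -2.11)/3.526 = 1.46.

μ = 0.64, σ = 1.46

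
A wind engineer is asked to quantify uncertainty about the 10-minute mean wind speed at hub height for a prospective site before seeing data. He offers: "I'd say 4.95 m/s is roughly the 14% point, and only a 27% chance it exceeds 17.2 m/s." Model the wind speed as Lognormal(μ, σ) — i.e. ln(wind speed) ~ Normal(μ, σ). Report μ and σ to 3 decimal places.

μ ≈ 2.394, σ ≈ 0.736

If T ~ Lognormal(μ,σ) then ln T ~ Normal(μ,σ), so the p-quantile of ln T is μ + z_p·σ.
ln(4.95) = 1.599 and ln(17.2) = 2.845; z_{0.14} = -1.08, z_{0.73} = 0.6128.
σ = (2.845 − 1.599)/(0.6128 − (-1.08)) = 0.736.
μ = 1.599 − (-1.08)·0.736 = 2.394.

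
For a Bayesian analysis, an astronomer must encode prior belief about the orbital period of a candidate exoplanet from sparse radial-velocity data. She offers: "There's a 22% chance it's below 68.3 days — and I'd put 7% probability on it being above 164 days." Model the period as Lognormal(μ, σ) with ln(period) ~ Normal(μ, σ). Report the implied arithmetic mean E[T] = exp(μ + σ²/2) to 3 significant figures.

E[T] ≈ 99.6 days

If T ~ Lognormal(μ,σ) then ln T ~ Normal(μ,σ), so the p-quantile of ln T is μ + z_p·σ.
ln(68.3) = 4.224 and ln(164) = 5.1; z_{0.22} = -0.7722, z_{0.93} = 1.476.
σ = (5.1 − 4.224)/(1.476 − (-0.7722)) = 0.390.
μ = 4.224 − (-0.7722)·0.390 = 4.525.
E[T] = exp(μ + σ²/2) = exp(4.525 + 0.0759) = 99.6 days.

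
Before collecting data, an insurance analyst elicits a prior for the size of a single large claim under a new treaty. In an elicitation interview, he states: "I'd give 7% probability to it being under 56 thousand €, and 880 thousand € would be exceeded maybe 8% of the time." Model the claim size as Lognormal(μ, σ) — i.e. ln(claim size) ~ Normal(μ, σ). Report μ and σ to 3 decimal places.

μ ≈ 5.436, σ ≈ 0.956

If T ~ Lognormal(μ,σ) then ln T ~ Normal(μ,σ), so the p-quantile of ln T is μ + z_p·σ.
ln(56) = 4.025 and ln(880) = 6.78; z_{0.07} = -1.476, z_{0.92} = 1.405.
σ = (6.78 − 4.025)/(1.405 − (-1.476)) = 0.956.
μ = 4.025 − (-1.476)·0.956 = 5.436.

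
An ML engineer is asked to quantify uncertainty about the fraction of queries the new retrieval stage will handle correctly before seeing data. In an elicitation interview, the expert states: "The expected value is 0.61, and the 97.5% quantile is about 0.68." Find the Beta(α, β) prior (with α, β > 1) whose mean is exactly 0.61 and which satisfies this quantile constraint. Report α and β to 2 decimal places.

α ≈ 109.18, β ≈ 69.81

With mean 0.61 fixed, write α = 0.61s, β = 0.39s where s = α+β.
Need P(θ < 0.68) = 0.975 under Beta(0.61s, 0.39s). Normal approximation: (q−m)/√(m(1−m)/s) ≈ z_{0.975} = 1.96, so s ≈ 0.61·0.39·(1.96)²/(0.68−0.61)² = 186.5.
At s = 186.5: P(θ<0.68) ≈ 0.977. Adjusting to match 0.975 gives s ≈ 178.99.
So α = 0.61·178.99 ≈ 109.18, β = 0.39·178.99 ≈ 69.81.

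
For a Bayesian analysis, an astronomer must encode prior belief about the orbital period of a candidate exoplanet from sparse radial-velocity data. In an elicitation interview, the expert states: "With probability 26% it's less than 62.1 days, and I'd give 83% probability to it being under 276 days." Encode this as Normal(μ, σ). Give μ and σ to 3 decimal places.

For Normal(μ,σ), the p-quantile is μ + z_p·σ. Here z_{0.26} = -0.6433, z_{0.83} = 0.9542.
So 62.1 = μ − 0.6433σ and 276 = μ + 0.9542σ.
Subtracting: σ = (276 − 62.1)/(0.9542 − (-0.6433)) = 133.896.
Then μ = 62.1 − (-0.6433)·133.896 = 148.241.

μ = 148.241, σ = 133.896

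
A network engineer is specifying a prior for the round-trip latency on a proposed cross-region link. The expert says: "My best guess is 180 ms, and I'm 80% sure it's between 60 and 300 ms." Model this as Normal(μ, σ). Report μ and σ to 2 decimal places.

μ = 180.00, σ = 93.64

A symmetric 80% interval runs μ ± z·σ with z = 1.282.
Half-width = 120, so σ = 120/1.282 = 93.64.
μ is the stated best guess, 180.00.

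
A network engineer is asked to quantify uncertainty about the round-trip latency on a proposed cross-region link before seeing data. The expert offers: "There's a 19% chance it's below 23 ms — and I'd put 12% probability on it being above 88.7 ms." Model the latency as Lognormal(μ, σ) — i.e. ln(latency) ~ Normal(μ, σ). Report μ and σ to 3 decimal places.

If T ~ Lognormal(μ,σ) then ln T ~ Normal(μ,σ), so the p-quantile of ln T is μ + z_p·σ.
ln(23) = 3.135 and ln(88.7) = 4.485; z_{0.19} = -0.8779, z_{0.88} = 1.175.
σ = (4.485 − 3.135)/(1.175 − (-0.8779)) = 0.657.
μ = 3.135 − (-0.8779)·0.657 = 3.713.

μ ≈ 3.713, σ ≈ 0.657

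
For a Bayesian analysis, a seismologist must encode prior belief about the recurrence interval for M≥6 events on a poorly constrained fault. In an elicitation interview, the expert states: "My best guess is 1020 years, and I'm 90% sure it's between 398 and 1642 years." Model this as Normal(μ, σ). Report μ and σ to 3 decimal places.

μ = 1020.000, σ = 378.149

A symmetric 90% interval runs μ ± z·σ with z = 1.645.
Half-width = 622, so σ = 622/1.645 = 378.149.
μ is the stated best guess, 1020.000.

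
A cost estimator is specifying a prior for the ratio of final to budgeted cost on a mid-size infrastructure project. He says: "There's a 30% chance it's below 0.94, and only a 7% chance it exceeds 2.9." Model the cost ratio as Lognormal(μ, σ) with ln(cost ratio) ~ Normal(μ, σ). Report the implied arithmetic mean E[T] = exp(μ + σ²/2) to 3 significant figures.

E[T] ≈ 1.48

If T ~ Lognormal(μ,σ) then ln T ~ Normal(μ,σ), so the p-quantile of ln T is μ + z_p·σ.
ln(0.94) = -0.06188 and ln(2.9) = 1.065; z_{0.3} = -0.5244, z_{0.93} = 1.476.
σ = (1.065 − -0.06188)/(1.476 − (-0.5244)) = 0.563.
μ = -0.06188 − (-0.5244)·0.563 = 0.233.
E[T] = exp(μ + σ²/2) = exp(0.233 + 0.1586) = 1.48.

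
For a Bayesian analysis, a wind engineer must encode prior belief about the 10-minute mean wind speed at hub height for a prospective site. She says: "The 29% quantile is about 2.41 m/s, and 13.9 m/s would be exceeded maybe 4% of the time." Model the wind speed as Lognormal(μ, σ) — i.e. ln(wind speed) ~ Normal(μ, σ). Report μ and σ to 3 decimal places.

μ ≈ 1.300, σ ≈ 0.761

If T ~ Lognormal(μ,σ) then ln T ~ Normal(μ,σ), so the p-quantile of ln T is μ + z_p·σ.
ln(2.41) = 0.8796 and ln(13.9) = 2.632; z_{0.29} = -0.5534, z_{0.96} = 1.751.
σ = (2.632 − 0.8796)/(1.751 − (-0.5534)) = 0.761.
μ = 0.8796 − (-0.5534)·0.761 = 1.300.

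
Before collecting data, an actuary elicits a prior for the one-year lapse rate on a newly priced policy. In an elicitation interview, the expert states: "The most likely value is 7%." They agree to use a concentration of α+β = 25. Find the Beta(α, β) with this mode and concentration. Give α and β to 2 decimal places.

For α,β > 1 the Beta mode is (α−1)/(α+β−2). With α+β = 25, the mode is (α−1)/23.
Set (α−1)/23 = 0.07 → α = 1 + 0.07·23 = 2.61.
β = 25 − α = 22.39.

α = 2.61, β = 22.39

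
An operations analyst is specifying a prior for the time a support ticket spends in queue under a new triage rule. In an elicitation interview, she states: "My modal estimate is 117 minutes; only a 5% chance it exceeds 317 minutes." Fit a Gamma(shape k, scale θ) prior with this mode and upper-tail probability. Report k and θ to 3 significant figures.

k ≈ 3.71, θ ≈ 43.2

Gamma(k,θ) with k>1 has mode (k−1)θ, so θ = 117/(k−1).
Need P(X < 317) = 0.95 with θ tied to k this way. Start at k = 2, θ = 117: P(X<317) ≈ 0.753.
Too low — raise k to concentrate. Iterating converges to k ≈ 3.71.
Then θ = 117/(3.71−1) ≈ 43.2.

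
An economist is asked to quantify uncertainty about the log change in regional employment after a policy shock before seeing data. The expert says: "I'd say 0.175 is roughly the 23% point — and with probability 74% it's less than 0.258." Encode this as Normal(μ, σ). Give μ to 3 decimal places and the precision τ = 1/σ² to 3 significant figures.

The p-quantile of Normal(μ,σ) is μ + z_p·σ, with z_{0.23} = -0.7388 and z_{0.74} = 0.6433.
Eliminate σ: μ = (z₂·x₁ − z₁·x₂)/(z₂ − z₁) = (0.6433·0.175 − (-0.7388)·0.258)/1.382 = 0.219.
Then σ = (x₂ − x₁)/(z₂ − z₁) = (0.258 − 0.175)/1.382 = 0.060.
Precision τ = 1/σ² = 1/0.06005² = 277.

μ = 0.219, τ = 277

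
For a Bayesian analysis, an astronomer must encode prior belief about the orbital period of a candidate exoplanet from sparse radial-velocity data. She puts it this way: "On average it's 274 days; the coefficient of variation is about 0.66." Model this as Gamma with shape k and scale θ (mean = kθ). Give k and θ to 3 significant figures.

For Gamma(k, scale θ): mean = kθ, variance = kθ², so CV = 1/√k.
CV = 0.66, hence k = 1/CV² = 2.3.
Then θ = mean/k = 274/2.3 = 119.

k ≈ 2.3, θ ≈ 119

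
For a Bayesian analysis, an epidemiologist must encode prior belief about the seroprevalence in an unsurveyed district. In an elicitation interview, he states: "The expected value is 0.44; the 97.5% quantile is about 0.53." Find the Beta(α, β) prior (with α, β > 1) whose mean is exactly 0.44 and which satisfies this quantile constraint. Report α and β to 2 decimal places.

α ≈ 51.90, β ≈ 66.06

With mean 0.44 fixed, write α = 0.44s, β = 0.56s where s = α+β.
Need P(θ < 0.53) = 0.975 under Beta(0.44s, 0.56s). Normal approximation: (q−m)/√(m(1−m)/s) ≈ z_{0.975} = 1.96, so s ≈ 0.44·0.56·(1.96)²/(0.53−0.44)² = 116.9.
At s = 116.9: P(θ<0.53) ≈ 0.974. Adjusting to match 0.975 gives s ≈ 117.96.
So α = 0.44·117.96 ≈ 51.90, β = 0.56·117.96 ≈ 66.06.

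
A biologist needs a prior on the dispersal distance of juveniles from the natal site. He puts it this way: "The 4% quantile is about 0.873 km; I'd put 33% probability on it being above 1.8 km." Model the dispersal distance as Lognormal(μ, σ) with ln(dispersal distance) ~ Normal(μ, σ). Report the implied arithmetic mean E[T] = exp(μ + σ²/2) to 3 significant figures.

E[T] ≈ 1.64 km

If T ~ Lognormal(μ,σ) then ln T ~ Normal(μ,σ), so the p-quantile of ln T is μ + z_p·σ.
ln(0.873) = -0.1358 and ln(1.8) = 0.5878; z_{0.04} = -1.751, z_{0.67} = 0.4399.
σ = (0.5878 − -0.1358)/(0.4399 − (-1.751)) = 0.330.
μ = -0.1358 − (-1.751)·0.330 = 0.442.
E[T] = exp(μ + σ²/2) = exp(0.442 + 0.0546) = 1.64 km.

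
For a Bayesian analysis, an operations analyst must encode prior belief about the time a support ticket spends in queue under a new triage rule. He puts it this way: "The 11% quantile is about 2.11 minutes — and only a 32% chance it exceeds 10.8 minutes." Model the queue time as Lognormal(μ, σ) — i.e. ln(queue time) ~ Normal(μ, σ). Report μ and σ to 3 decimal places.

If T ~ Lognormal(μ,σ) then ln T ~ Normal(μ,σ), so the p-quantile of ln T is μ + z_p·σ.
ln(2.11) = 0.7467 and ln(10.8) = 2.38; z_{0.11} = -1.227, z_{0.68} = 0.4677.
σ = (2.38 − 0.7467)/(0.4677 − (-1.227)) = 0.964.
μ = 0.7467 − (-1.227)·0.964 = 1.929.

μ ≈ 1.929, σ ≈ 0.964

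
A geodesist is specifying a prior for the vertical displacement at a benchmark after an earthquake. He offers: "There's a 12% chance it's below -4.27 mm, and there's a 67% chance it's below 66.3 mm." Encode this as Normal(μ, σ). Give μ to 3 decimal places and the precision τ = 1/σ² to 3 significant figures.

The p-quantile of Normal(μ,σ) is μ + z_p·σ, with z_{0.12} = -1.175 and z_{0.67} = 0.4399.
Eliminate σ: μ = (z₂·x₁ − z₁·x₂)/(z₂ − z₁) = (0.4399·-4.27 − (-1.175)·66.3)/1.615 = 47.076.
Then σ = (x₂ − x₁)/(z₂ − z₁) = (66.3 − -4.27)/1.615 = 43.699.
Precision τ = 1/σ² = 1/43.7² = 0.000524.

μ = 47.076, τ = 0.000524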